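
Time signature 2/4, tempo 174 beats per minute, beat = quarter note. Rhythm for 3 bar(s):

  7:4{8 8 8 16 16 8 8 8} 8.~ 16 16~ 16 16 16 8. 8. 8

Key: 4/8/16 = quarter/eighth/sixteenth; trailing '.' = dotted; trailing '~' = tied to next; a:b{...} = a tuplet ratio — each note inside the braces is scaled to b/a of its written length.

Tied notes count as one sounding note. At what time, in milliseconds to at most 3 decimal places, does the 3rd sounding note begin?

note 3 onset = 4/7b = 197.044ms

1. 0.0ms @ 0 + 98.522ms (2/7)
2. 98.522ms @ 2/7 + 98.522ms (2/7)
3. 197.044ms @ 4/7 + 98.522ms (2/7)
4. 295.567ms @ 6/7 + 49.261ms (1/7)
5. 344.828ms @ 1 + 49.261ms (1/7)
6. 394.089ms @ 8/7 + 98.522ms (2/7)
7. 492.611ms @ 10/7 + 98.522ms (2/7)
8. 591.133ms @ 12/7 + 98.522ms (2/7)
9. 689.655ms @ 2 + 344.828ms (1)
10. 1034.483ms @ 3 + 172.414ms (1/2)
11. 1206.897ms @ 7/2 + 86.207ms (1/4)
12. 1293.103ms @ 15/4 + 86.207ms (1/4)
13. 1379.31ms @ 4 + 258.621ms (3/4)
14. 1637.931ms @ 19/4 + 258.621ms (3/4)
15. 1896.552ms @ 11/2 + 172.414ms (1/2)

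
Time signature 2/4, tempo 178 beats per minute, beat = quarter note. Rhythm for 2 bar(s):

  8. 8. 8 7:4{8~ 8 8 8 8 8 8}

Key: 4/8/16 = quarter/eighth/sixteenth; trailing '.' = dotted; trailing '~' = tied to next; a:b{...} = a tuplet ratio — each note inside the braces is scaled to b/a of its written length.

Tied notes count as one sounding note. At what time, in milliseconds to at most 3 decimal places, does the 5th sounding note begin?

1. 0.0ms @ 0 + 252.809ms (3/4)
2. 252.809ms @ 3/4 + 252.809ms (3/4)
3. 505.618ms @ 3/2 + 168.539ms (1/2)
4. 674.157ms @ 2 + 192.616ms (4/7)
5. 866.774ms @ 18/7 + 96.308ms (2/7)
6. 963.082ms @ 20/7 + 96.308ms (2/7)
7. 1059.39ms @ 22/7 + 96.308ms (2/7)
8. 1155.698ms @ 24/7 + 96.308ms (2/7)
9. 1252.006ms @ 26/7 + 96.308ms (2/7)

note 5 onset = 18/7b = 866.774ms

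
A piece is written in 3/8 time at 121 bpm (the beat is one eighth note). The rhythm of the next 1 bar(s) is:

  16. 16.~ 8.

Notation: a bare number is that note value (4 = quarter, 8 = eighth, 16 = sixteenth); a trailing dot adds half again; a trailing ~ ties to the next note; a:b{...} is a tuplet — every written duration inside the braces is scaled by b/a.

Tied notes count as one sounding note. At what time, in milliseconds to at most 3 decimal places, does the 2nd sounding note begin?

1. 0.0ms @ 0 + 371.901ms (3/4)
2. 371.901ms @ 3/4 + 1115.702ms (9/4)

note 2 onset = 3/4b = 371.901ms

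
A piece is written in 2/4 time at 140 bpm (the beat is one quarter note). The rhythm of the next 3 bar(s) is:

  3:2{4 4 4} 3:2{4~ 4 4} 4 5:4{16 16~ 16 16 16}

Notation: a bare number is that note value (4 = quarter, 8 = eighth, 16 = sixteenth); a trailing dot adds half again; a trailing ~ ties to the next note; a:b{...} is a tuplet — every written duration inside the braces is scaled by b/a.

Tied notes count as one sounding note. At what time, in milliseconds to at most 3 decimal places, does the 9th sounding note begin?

note 9 onset = 28/5b = 2400.0ms

1. 0.0ms @ 0 + 285.714ms (2/3)
2. 285.714ms @ 2/3 + 285.714ms (2/3)
3. 571.429ms @ 4/3 + 285.714ms (2/3)
4. 857.143ms @ 2 + 571.429ms (4/3)
5. 1428.571ms @ 10/3 + 285.714ms (2/3)
6. 1714.286ms @ 4 + 428.571ms (1)
7. 2142.857ms @ 5 + 85.714ms (1/5)
8. 2228.571ms @ 26/5 + 171.429ms (2/5)
9. 2400.0ms @ 28/5 + 85.714ms (1/5)
10. 2485.714ms @ 29/5 + 85.714ms (1/5)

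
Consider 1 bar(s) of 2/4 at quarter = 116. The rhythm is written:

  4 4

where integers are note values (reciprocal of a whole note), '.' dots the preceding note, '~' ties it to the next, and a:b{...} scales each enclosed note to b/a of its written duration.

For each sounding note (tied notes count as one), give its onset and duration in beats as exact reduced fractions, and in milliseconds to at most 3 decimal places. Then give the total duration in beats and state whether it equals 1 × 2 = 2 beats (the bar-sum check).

1) 0.0ms=0b +517.241ms=1b
2) 517.241ms=1b +517.241ms=1b
Σ=2b of 2 (116bpm 2/4) — PASS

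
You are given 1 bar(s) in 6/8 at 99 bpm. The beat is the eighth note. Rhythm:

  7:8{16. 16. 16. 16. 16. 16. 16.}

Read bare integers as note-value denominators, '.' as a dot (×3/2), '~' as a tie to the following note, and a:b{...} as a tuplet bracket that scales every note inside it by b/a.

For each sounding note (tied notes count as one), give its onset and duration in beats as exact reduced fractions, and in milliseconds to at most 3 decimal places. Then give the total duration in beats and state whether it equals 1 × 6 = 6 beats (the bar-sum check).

1) 0.0ms=0b +519.481ms=6/7b
2) 519.481ms=6/7b +519.481ms=6/7b
3) 1038.961ms=12/7b +519.481ms=6/7b
4) 1558.442ms=18/7b +519.481ms=6/7b
5) 2077.922ms=24/7b +519.481ms=6/7b
6) 2597.403ms=30/7b +519.481ms=6/7b
7) 3116.883ms=36/7b +519.481ms=6/7b
Σ=6b of 6 (99bpm 6/8) — PASS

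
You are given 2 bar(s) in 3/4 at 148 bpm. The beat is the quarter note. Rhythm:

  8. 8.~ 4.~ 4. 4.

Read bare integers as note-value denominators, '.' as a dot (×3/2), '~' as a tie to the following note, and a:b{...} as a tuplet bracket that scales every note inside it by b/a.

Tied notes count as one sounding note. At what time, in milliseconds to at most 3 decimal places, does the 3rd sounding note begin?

1. 0.0ms @ 0 + 304.054ms (3/4)
2. 304.054ms @ 3/4 + 1520.27ms (15/4)
3. 1824.324ms @ 9/2 + 608.108ms (3/2)

note 3 onset = 9/2b = 1824.324ms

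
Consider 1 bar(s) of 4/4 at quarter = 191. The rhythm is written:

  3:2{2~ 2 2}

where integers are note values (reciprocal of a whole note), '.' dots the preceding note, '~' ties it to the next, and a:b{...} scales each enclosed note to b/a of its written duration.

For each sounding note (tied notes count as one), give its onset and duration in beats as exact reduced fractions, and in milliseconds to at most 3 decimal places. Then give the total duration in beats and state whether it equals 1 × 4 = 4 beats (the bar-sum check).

1) 0.0ms=0b +837.696ms=8/3b
2) 837.696ms=8/3b +418.848ms=4/3b
Σ=4b of 4 (191bpm 4/4) — PASS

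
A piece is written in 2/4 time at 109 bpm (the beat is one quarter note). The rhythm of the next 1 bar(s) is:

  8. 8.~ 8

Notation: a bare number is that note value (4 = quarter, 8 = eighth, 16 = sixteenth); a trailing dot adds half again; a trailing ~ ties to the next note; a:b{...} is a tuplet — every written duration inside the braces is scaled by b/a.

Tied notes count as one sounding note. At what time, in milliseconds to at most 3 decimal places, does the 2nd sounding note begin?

1. 0.0ms @ 0 + 412.844ms (3/4)
2. 412.844ms @ 3/4 + 688.073ms (5/4)

note 2 onset = 3/4b = 412.844ms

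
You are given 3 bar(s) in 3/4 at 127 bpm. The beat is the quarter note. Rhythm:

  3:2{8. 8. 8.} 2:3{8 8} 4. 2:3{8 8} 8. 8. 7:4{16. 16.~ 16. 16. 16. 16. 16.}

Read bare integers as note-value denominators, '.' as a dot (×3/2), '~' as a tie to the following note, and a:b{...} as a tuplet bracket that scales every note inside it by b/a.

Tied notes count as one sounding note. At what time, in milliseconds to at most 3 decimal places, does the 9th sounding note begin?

note 9 onset = 6b = 2834.646ms

1. 0.0ms @ 0 + 236.22ms (1/2)
2. 236.22ms @ 1/2 + 236.22ms (1/2)
3. 472.441ms @ 1 + 236.22ms (1/2)
4. 708.661ms @ 3/2 + 354.331ms (3/4)
5. 1062.992ms @ 9/4 + 354.331ms (3/4)
6. 1417.323ms @ 3 + 708.661ms (3/2)
7. 2125.984ms @ 9/2 + 354.331ms (3/4)
8. 2480.315ms @ 21/4 + 354.331ms (3/4)
9. 2834.646ms @ 6 + 354.331ms (3/4)
10. 3188.976ms @ 27/4 + 354.331ms (3/4)
11. 3543.307ms @ 15/2 + 101.237ms (3/14)
12. 3644.544ms @ 54/7 + 202.475ms (3/7)
13. 3847.019ms @ 57/7 + 101.237ms (3/14)
14. 3948.256ms @ 117/14 + 101.237ms (3/14)
15. 4049.494ms @ 60/7 + 101.237ms (3/14)
16. 4150.731ms @ 123/14 + 101.237ms (3/14)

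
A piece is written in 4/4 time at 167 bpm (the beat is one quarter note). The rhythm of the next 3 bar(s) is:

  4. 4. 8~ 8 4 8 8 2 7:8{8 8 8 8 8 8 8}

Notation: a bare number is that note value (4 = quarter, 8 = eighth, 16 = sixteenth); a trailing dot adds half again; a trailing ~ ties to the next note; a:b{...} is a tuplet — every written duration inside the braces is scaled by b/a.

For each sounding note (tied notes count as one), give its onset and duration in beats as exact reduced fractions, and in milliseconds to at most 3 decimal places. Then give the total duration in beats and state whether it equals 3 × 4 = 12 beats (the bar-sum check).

1) 0.0ms=0b +538.922ms=3/2b
2) 538.922ms=3/2b +538.922ms=3/2b
3) 1077.844ms=3b +359.281ms=1b
4) 1437.126ms=4b +359.281ms=1b
5) 1796.407ms=5b +179.641ms=1/2b
6) 1976.048ms=11/2b +179.641ms=1/2b
7) 2155.689ms=6b +718.563ms=2b
8) 2874.251ms=8b +205.304ms=4/7b
9) 3079.555ms=60/7b +205.304ms=4/7b
10) 3284.859ms=64/7b +205.304ms=4/7b
11) 3490.163ms=68/7b +205.304ms=4/7b
12) 3695.466ms=72/7b +205.304ms=4/7b
13) 3900.77ms=76/7b +205.304ms=4/7b
14) 4106.074ms=80/7b +205.304ms=4/7b
Σ=12b of 12 (167bpm 4/4) — PASS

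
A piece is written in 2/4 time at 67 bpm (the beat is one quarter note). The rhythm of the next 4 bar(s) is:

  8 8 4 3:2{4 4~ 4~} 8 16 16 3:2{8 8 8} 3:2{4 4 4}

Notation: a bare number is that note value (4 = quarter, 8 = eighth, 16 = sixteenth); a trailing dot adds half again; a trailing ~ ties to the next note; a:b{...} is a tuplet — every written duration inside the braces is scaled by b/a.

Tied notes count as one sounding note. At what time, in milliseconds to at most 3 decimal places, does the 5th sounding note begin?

note 5 onset = 8/3b = 2388.06ms

1. 0.0ms @ 0 + 447.761ms (1/2)
2. 447.761ms @ 1/2 + 447.761ms (1/2)
3. 895.522ms @ 1 + 895.522ms (1)
4. 1791.045ms @ 2 + 597.015ms (2/3)
5. 2388.06ms @ 8/3 + 1641.791ms (11/6)
6. 4029.851ms @ 9/2 + 223.881ms (1/4)
7. 4253.731ms @ 19/4 + 223.881ms (1/4)
8. 4477.612ms @ 5 + 298.507ms (1/3)
9. 4776.119ms @ 16/3 + 298.507ms (1/3)
10. 5074.627ms @ 17/3 + 298.507ms (1/3)
11. 5373.134ms @ 6 + 597.015ms (2/3)
12. 5970.149ms @ 20/3 + 597.015ms (2/3)
13. 6567.164ms @ 22/3 + 597.015ms (2/3)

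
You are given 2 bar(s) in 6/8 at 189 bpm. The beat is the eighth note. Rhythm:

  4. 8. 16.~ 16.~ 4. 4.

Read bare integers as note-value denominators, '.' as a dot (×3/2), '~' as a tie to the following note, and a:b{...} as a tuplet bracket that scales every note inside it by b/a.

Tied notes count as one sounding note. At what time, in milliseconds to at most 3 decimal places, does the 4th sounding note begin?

1. 0.0ms @ 0 + 952.381ms (3)
2. 952.381ms @ 3 + 476.19ms (3/2)
3. 1428.571ms @ 9/2 + 1428.571ms (9/2)
4. 2857.143ms @ 9 + 952.381ms (3)

note 4 onset = 9b = 2857.143ms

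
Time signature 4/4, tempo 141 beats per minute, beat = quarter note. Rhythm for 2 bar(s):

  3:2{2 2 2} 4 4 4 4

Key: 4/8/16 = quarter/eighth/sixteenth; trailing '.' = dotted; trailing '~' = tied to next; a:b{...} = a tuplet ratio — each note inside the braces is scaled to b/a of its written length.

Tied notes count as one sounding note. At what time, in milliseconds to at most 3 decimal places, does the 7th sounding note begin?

note 7 onset = 7b = 2978.723ms

1. 0.0ms @ 0 + 567.376ms (4/3)
2. 567.376ms @ 4/3 + 567.376ms (4/3)
3. 1134.752ms @ 8/3 + 567.376ms (4/3)
4. 1702.128ms @ 4 + 425.532ms (1)
5. 2127.66ms @ 5 + 425.532ms (1)
6. 2553.191ms @ 6 + 425.532ms (1)
7. 2978.723ms @ 7 + 425.532ms (1)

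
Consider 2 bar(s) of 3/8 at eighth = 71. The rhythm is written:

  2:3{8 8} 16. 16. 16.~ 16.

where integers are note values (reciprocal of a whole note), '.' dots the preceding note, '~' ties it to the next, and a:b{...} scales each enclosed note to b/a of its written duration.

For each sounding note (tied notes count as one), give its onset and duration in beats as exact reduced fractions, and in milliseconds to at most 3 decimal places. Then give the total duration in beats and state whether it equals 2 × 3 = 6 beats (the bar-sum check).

1) 0.0ms=0b +1267.606ms=3/2b
2) 1267.606ms=3/2b +1267.606ms=3/2b
3) 2535.211ms=3b +633.803ms=3/4b
4) 3169.014ms=15/4b +633.803ms=3/4b
5) 3802.817ms=9/2b +1267.606ms=3/2b
Σ=6b of 6 (71bpm 3/8) — PASS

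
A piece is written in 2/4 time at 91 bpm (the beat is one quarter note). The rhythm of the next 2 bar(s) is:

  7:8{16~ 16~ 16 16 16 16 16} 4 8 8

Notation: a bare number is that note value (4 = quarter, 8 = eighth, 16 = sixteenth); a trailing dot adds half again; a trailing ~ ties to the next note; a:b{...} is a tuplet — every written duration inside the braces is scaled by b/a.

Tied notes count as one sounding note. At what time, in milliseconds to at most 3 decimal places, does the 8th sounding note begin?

note 8 onset = 7/2b = 2307.692ms

1. 0.0ms @ 0 + 565.149ms (6/7)
2. 565.149ms @ 6/7 + 188.383ms (2/7)
3. 753.532ms @ 8/7 + 188.383ms (2/7)
4. 941.915ms @ 10/7 + 188.383ms (2/7)
5. 1130.298ms @ 12/7 + 188.383ms (2/7)
6. 1318.681ms @ 2 + 659.341ms (1)
7. 1978.022ms @ 3 + 329.67ms (1/2)
8. 2307.692ms @ 7/2 + 329.67ms (1/2)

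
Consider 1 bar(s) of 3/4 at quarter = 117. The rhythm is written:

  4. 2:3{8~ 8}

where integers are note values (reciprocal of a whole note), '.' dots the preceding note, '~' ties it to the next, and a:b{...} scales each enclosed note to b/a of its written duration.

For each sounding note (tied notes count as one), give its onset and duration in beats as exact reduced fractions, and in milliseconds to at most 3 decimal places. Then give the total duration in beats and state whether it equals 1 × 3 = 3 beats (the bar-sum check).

1) 0.0ms=0b +769.231ms=3/2b
2) 769.231ms=3/2b +769.231ms=3/2b
Σ=3b of 3 (117bpm 3/4) — PASS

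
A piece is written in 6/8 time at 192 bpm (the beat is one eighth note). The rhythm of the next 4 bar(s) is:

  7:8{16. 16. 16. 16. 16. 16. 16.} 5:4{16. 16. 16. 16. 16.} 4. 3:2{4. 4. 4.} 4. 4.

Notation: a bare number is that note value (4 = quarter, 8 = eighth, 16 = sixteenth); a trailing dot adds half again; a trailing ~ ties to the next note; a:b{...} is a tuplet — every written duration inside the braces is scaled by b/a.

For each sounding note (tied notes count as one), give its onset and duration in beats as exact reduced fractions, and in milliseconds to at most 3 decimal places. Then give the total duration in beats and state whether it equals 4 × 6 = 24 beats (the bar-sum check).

1) 0.0ms=0b +267.857ms=6/7b
2) 267.857ms=6/7b +267.857ms=6/7b
3) 535.714ms=12/7b +267.857ms=6/7b
4) 803.571ms=18/7b +267.857ms=6/7b
5) 1071.429ms=24/7b +267.857ms=6/7b
6) 1339.286ms=30/7b +267.857ms=6/7b
7) 1607.143ms=36/7b +267.857ms=6/7b
8) 1875.0ms=6b +187.5ms=3/5b
9) 2062.5ms=33/5b +187.5ms=3/5b
10) 2250.0ms=36/5b +187.5ms=3/5b
11) 2437.5ms=39/5b +187.5ms=3/5b
12) 2625.0ms=42/5b +187.5ms=3/5b
13) 2812.5ms=9b +937.5ms=3b
14) 3750.0ms=12b +625.0ms=2b
15) 4375.0ms=14b +625.0ms=2b
16) 5000.0ms=16b +625.0ms=2b
17) 5625.0ms=18b +937.5ms=3b
18) 6562.5ms=21b +937.5ms=3b
Σ=24b of 24 (192bpm 6/8) — PASS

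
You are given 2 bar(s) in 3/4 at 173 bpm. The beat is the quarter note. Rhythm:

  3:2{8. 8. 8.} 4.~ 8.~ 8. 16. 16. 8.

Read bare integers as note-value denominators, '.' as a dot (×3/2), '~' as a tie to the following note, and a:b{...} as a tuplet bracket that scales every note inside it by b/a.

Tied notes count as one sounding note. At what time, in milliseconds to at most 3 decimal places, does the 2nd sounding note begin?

1. 0.0ms @ 0 + 173.41ms (1/2)
2. 173.41ms @ 1/2 + 173.41ms (1/2)
3. 346.821ms @ 1 + 173.41ms (1/2)
4. 520.231ms @ 3/2 + 1040.462ms (3)
5. 1560.694ms @ 9/2 + 130.058ms (3/8)
6. 1690.751ms @ 39/8 + 130.058ms (3/8)
7. 1820.809ms @ 21/4 + 260.116ms (3/4)

note 2 onset = 1/2b = 173.41ms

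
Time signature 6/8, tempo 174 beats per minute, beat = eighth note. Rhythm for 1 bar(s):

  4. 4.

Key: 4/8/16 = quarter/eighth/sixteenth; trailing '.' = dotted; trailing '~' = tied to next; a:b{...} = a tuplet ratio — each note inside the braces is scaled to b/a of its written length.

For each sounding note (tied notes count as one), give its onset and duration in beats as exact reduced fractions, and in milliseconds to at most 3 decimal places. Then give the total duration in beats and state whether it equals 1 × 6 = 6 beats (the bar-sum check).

1) 0.0ms=0b +1034.483ms=3b
2) 1034.483ms=3b +1034.483ms=3b
Σ=6b of 6 (174bpm 6/8) — PASS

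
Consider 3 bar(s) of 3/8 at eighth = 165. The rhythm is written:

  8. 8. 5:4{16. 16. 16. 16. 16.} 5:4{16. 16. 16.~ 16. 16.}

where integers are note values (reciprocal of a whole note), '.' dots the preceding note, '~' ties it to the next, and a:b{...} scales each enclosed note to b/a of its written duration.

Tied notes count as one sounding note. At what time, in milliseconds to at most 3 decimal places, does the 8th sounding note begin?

note 8 onset = 6b = 2181.818ms

1. 0.0ms @ 0 + 545.455ms (3/2)
2. 545.455ms @ 3/2 + 545.455ms (3/2)
3. 1090.909ms @ 3 + 218.182ms (3/5)
4. 1309.091ms @ 18/5 + 218.182ms (3/5)
5. 1527.273ms @ 21/5 + 218.182ms (3/5)
6. 1745.455ms @ 24/5 + 218.182ms (3/5)
7. 1963.636ms @ 27/5 + 218.182ms (3/5)
8. 2181.818ms @ 6 + 218.182ms (3/5)
9. 2400.0ms @ 33/5 + 218.182ms (3/5)
10. 2618.182ms @ 36/5 + 436.364ms (6/5)
11. 3054.545ms @ 42/5 + 218.182ms (3/5)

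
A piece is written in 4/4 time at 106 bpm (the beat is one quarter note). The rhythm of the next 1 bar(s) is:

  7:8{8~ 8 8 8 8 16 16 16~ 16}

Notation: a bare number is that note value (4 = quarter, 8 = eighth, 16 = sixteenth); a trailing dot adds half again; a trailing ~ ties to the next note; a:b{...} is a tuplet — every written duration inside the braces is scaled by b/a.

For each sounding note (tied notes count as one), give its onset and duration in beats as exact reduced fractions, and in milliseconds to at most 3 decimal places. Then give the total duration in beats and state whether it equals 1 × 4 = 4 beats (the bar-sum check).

1) 0.0ms=0b +646.9ms=8/7b
2) 646.9ms=8/7b +323.45ms=4/7b
3) 970.35ms=12/7b +323.45ms=4/7b
4) 1293.801ms=16/7b +323.45ms=4/7b
5) 1617.251ms=20/7b +161.725ms=2/7b
6) 1778.976ms=22/7b +161.725ms=2/7b
7) 1940.701ms=24/7b +323.45ms=4/7b
Σ=4b of 4 (106bpm 4/4) — PASS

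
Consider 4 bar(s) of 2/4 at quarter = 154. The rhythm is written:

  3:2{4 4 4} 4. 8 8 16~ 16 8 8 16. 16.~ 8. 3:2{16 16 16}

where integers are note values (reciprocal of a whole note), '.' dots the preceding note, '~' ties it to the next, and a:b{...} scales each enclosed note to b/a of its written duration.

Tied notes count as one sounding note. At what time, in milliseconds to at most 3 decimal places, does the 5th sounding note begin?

note 5 onset = 7/2b = 1363.636ms

1. 0.0ms @ 0 + 259.74ms (2/3)
2. 259.74ms @ 2/3 + 259.74ms (2/3)
3. 519.481ms @ 4/3 + 259.74ms (2/3)
4. 779.221ms @ 2 + 584.416ms (3/2)
5. 1363.636ms @ 7/2 + 194.805ms (1/2)
6. 1558.442ms @ 4 + 194.805ms (1/2)
7. 1753.247ms @ 9/2 + 194.805ms (1/2)
8. 1948.052ms @ 5 + 194.805ms (1/2)
9. 2142.857ms @ 11/2 + 194.805ms (1/2)
10. 2337.662ms @ 6 + 146.104ms (3/8)
11. 2483.766ms @ 51/8 + 438.312ms (9/8)
12. 2922.078ms @ 15/2 + 64.935ms (1/6)
13. 2987.013ms @ 23/3 + 64.935ms (1/6)
14. 3051.948ms @ 47/6 + 64.935ms (1/6)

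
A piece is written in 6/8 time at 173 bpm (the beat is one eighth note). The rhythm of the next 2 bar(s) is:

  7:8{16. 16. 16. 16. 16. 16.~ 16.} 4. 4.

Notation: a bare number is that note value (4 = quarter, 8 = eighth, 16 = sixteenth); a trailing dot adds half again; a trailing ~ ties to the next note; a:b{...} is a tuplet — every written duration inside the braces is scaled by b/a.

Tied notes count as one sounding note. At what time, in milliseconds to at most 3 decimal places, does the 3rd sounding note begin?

note 3 onset = 12/7b = 594.55ms

1. 0.0ms @ 0 + 297.275ms (6/7)
2. 297.275ms @ 6/7 + 297.275ms (6/7)
3. 594.55ms @ 12/7 + 297.275ms (6/7)
4. 891.825ms @ 18/7 + 297.275ms (6/7)
5. 1189.1ms @ 24/7 + 297.275ms (6/7)
6. 1486.375ms @ 30/7 + 594.55ms (12/7)
7. 2080.925ms @ 6 + 1040.462ms (3)
8. 3121.387ms @ 9 + 1040.462ms (3)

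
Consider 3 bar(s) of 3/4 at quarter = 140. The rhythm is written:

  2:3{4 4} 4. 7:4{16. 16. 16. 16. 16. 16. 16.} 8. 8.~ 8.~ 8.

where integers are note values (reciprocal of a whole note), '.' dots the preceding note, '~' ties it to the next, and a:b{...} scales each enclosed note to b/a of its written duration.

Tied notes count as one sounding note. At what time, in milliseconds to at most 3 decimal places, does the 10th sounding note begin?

1. 0.0ms @ 0 + 642.857ms (3/2)
2. 642.857ms @ 3/2 + 642.857ms (3/2)
3. 1285.714ms @ 3 + 642.857ms (3/2)
4. 1928.571ms @ 9/2 + 91.837ms (3/14)
5. 2020.408ms @ 33/7 + 91.837ms (3/14)
6. 2112.245ms @ 69/14 + 91.837ms (3/14)
7. 2204.082ms @ 36/7 + 91.837ms (3/14)
8. 2295.918ms @ 75/14 + 91.837ms (3/14)
9. 2387.755ms @ 39/7 + 91.837ms (3/14)
10. 2479.592ms @ 81/14 + 91.837ms (3/14)
11. 2571.429ms @ 6 + 321.429ms (3/4)
12. 2892.857ms @ 27/4 + 964.286ms (9/4)

note 10 onset = 81/14b = 2479.592ms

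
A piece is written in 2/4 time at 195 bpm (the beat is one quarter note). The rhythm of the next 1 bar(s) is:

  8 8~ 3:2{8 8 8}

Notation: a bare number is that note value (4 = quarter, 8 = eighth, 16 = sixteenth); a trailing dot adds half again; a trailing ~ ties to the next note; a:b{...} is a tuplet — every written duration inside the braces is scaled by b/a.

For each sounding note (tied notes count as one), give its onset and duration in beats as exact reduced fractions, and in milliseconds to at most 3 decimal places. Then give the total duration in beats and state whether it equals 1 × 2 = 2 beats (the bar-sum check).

1) 0.0ms=0b +153.846ms=1/2b
2) 153.846ms=1/2b +256.41ms=5/6b
3) 410.256ms=4/3b +102.564ms=1/3b
4) 512.821ms=5/3b +102.564ms=1/3b
Σ=2b of 2 (195bpm 2/4) — PASS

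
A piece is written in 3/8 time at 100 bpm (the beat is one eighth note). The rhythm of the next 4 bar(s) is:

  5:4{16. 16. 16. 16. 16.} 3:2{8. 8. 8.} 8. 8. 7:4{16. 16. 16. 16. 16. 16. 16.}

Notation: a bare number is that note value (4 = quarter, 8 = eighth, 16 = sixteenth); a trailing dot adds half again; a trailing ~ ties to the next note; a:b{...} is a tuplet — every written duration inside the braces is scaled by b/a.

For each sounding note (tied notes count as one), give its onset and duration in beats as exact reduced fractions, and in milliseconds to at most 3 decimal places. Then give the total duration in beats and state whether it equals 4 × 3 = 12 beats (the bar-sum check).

1) 0.0ms=0b +360.0ms=3/5b
2) 360.0ms=3/5b +360.0ms=3/5b
3) 720.0ms=6/5b +360.0ms=3/5b
4) 1080.0ms=9/5b +360.0ms=3/5b
5) 1440.0ms=12/5b +360.0ms=3/5b
6) 1800.0ms=3b +600.0ms=1b
7) 2400.0ms=4b +600.0ms=1b
8) 3000.0ms=5b +600.0ms=1b
9) 3600.0ms=6b +900.0ms=3/2b
10) 4500.0ms=15/2b +900.0ms=3/2b
11) 5400.0ms=9b +257.143ms=3/7b
12) 5657.143ms=66/7b +257.143ms=3/7b
13) 5914.286ms=69/7b +257.143ms=3/7b
14) 6171.429ms=72/7b +257.143ms=3/7b
15) 6428.571ms=75/7b +257.143ms=3/7b
16) 6685.714ms=78/7b +257.143ms=3/7b
17) 6942.857ms=81/7b +257.143ms=3/7b
Σ=12b of 12 (100bpm 3/8) — PASS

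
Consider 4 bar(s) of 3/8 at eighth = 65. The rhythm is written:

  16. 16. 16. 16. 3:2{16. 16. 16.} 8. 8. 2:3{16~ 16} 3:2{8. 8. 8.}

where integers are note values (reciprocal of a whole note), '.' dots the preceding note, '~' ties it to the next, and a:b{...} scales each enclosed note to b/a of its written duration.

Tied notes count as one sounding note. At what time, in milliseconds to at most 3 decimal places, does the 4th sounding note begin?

1. 0.0ms @ 0 + 692.308ms (3/4)
2. 692.308ms @ 3/4 + 692.308ms (3/4)
3. 1384.615ms @ 3/2 + 692.308ms (3/4)
4. 2076.923ms @ 9/4 + 692.308ms (3/4)
5. 2769.231ms @ 3 + 461.538ms (1/2)
6. 3230.769ms @ 7/2 + 461.538ms (1/2)
7. 3692.308ms @ 4 + 461.538ms (1/2)
8. 4153.846ms @ 9/2 + 1384.615ms (3/2)
9. 5538.462ms @ 6 + 1384.615ms (3/2)
10. 6923.077ms @ 15/2 + 1384.615ms (3/2)
11. 8307.692ms @ 9 + 923.077ms (1)
12. 9230.769ms @ 10 + 923.077ms (1)
13. 10153.846ms @ 11 + 923.077ms (1)

note 4 onset = 9/4b = 2076.923ms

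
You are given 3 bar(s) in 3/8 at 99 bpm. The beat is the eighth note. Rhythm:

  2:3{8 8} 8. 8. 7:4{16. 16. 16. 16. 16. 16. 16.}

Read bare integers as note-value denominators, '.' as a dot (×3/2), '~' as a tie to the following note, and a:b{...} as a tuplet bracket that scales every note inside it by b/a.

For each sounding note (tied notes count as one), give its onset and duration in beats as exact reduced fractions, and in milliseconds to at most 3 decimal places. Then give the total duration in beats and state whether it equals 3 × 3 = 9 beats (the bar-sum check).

1) 0.0ms=0b +909.091ms=3/2b
2) 909.091ms=3/2b +909.091ms=3/2b
3) 1818.182ms=3b +909.091ms=3/2b
4) 2727.273ms=9/2b +909.091ms=3/2b
5) 3636.364ms=6b +259.74ms=3/7b
6) 3896.104ms=45/7b +259.74ms=3/7b
7) 4155.844ms=48/7b +259.74ms=3/7b
8) 4415.584ms=51/7b +259.74ms=3/7b
9) 4675.325ms=54/7b +259.74ms=3/7b
10) 4935.065ms=57/7b +259.74ms=3/7b
11) 5194.805ms=60/7b +259.74ms=3/7b
Σ=9b of 9 (99bpm 3/8) — PASS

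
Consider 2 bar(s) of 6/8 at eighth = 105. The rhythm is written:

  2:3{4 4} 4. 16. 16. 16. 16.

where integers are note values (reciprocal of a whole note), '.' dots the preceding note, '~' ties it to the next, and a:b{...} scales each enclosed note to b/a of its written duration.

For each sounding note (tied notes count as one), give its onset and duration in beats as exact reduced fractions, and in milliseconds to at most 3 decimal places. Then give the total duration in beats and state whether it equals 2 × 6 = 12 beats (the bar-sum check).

1) 0.0ms=0b +1714.286ms=3b
2) 1714.286ms=3b +1714.286ms=3b
3) 3428.571ms=6b +1714.286ms=3b
4) 5142.857ms=9b +428.571ms=3/4b
5) 5571.429ms=39/4b +428.571ms=3/4b
6) 6000.0ms=21/2b +428.571ms=3/4b
7) 6428.571ms=45/4b +428.571ms=3/4b
Σ=12b of 12 (105bpm 6/8) — PASS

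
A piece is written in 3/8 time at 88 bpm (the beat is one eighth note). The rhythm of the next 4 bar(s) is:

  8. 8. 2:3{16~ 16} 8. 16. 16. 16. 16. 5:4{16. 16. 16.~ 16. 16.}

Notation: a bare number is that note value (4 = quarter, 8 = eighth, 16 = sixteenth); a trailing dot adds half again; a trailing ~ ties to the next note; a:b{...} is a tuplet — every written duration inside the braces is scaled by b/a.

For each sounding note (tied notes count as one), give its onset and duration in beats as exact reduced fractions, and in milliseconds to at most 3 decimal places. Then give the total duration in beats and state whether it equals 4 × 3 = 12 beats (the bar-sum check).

1) 0.0ms=0b +1022.727ms=3/2b
2) 1022.727ms=3/2b +1022.727ms=3/2b
3) 2045.455ms=3b +1022.727ms=3/2b
4) 3068.182ms=9/2b +1022.727ms=3/2b
5) 4090.909ms=6b +511.364ms=3/4b
6) 4602.273ms=27/4b +511.364ms=3/4b
7) 5113.636ms=15/2b +511.364ms=3/4b
8) 5625.0ms=33/4b +511.364ms=3/4b
9) 6136.364ms=9b +409.091ms=3/5b
10) 6545.455ms=48/5b +409.091ms=3/5b
11) 6954.545ms=51/5b +818.182ms=6/5b
12) 7772.727ms=57/5b +409.091ms=3/5b
Σ=12b of 12 (88bpm 3/8) — PASS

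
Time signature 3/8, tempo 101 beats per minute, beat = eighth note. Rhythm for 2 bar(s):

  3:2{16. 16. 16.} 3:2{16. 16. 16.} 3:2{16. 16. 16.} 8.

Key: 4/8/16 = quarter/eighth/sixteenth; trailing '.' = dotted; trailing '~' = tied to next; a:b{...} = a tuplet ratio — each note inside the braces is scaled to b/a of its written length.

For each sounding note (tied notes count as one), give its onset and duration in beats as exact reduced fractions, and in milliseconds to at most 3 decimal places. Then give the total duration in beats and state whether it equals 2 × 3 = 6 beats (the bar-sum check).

1) 0.0ms=0b +297.03ms=1/2b
2) 297.03ms=1/2b +297.03ms=1/2b
3) 594.059ms=1b +297.03ms=1/2b
4) 891.089ms=3/2b +297.03ms=1/2b
5) 1188.119ms=2b +297.03ms=1/2b
6) 1485.149ms=5/2b +297.03ms=1/2b
7) 1782.178ms=3b +297.03ms=1/2b
8) 2079.208ms=7/2b +297.03ms=1/2b
9) 2376.238ms=4b +297.03ms=1/2b
10) 2673.267ms=9/2b +891.089ms=3/2b
Σ=6b of 6 (101bpm 3/8) — PASS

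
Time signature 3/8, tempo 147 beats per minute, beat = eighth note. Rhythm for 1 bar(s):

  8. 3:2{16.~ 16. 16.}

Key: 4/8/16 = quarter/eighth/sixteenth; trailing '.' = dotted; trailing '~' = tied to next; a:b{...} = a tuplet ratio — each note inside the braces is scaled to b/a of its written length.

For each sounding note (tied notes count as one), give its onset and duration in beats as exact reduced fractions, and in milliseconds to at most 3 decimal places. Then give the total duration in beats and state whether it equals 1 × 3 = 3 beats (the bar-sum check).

1) 0.0ms=0b +612.245ms=3/2b
2) 612.245ms=3/2b +408.163ms=1b
3) 1020.408ms=5/2b +204.082ms=1/2b
Σ=3b of 3 (147bpm 3/8) — PASS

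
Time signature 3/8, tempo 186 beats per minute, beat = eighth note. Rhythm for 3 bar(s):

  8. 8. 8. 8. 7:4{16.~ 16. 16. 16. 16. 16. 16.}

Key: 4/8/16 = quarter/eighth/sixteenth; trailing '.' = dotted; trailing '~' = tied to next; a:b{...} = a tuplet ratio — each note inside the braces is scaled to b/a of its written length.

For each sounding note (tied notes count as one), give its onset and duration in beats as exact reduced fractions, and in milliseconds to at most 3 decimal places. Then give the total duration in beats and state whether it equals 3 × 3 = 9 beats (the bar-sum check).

1) 0.0ms=0b +483.871ms=3/2b
2) 483.871ms=3/2b +483.871ms=3/2b
3) 967.742ms=3b +483.871ms=3/2b
4) 1451.613ms=9/2b +483.871ms=3/2b
5) 1935.484ms=6b +276.498ms=6/7b
6) 2211.982ms=48/7b +138.249ms=3/7b
7) 2350.23ms=51/7b +138.249ms=3/7b
8) 2488.479ms=54/7b +138.249ms=3/7b
9) 2626.728ms=57/7b +138.249ms=3/7b
10) 2764.977ms=60/7b +138.249ms=3/7b
Σ=9b of 9 (186bpm 3/8) — PASS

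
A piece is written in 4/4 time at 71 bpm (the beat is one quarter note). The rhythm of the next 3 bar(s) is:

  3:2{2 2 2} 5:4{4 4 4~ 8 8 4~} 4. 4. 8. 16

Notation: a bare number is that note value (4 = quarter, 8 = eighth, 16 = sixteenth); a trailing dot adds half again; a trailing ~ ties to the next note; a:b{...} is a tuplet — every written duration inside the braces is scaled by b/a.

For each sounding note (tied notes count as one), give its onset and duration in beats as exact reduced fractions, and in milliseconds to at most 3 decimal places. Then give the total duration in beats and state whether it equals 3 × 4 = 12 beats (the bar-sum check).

1) 0.0ms=0b +1126.761ms=4/3b
2) 1126.761ms=4/3b +1126.761ms=4/3b
3) 2253.521ms=8/3b +1126.761ms=4/3b
4) 3380.282ms=4b +676.056ms=4/5b
5) 4056.338ms=24/5b +676.056ms=4/5b
6) 4732.394ms=28/5b +1014.085ms=6/5b
7) 5746.479ms=34/5b +338.028ms=2/5b
8) 6084.507ms=36/5b +1943.662ms=23/10b
9) 8028.169ms=19/2b +1267.606ms=3/2b
10) 9295.775ms=11b +633.803ms=3/4b
11) 9929.577ms=47/4b +211.268ms=1/4b
Σ=12b of 12 (71bpm 4/4) — PASS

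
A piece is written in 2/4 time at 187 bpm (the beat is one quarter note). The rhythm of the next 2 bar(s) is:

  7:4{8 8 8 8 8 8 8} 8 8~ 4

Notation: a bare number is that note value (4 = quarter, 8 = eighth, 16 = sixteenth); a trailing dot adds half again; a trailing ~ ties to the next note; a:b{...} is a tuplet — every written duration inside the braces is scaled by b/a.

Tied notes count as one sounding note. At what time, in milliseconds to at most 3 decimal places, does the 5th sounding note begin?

1. 0.0ms @ 0 + 91.673ms (2/7)
2. 91.673ms @ 2/7 + 91.673ms (2/7)
3. 183.346ms @ 4/7 + 91.673ms (2/7)
4. 275.019ms @ 6/7 + 91.673ms (2/7)
5. 366.692ms @ 8/7 + 91.673ms (2/7)
6. 458.365ms @ 10/7 + 91.673ms (2/7)
7. 550.038ms @ 12/7 + 91.673ms (2/7)
8. 641.711ms @ 2 + 160.428ms (1/2)
9. 802.139ms @ 5/2 + 481.283ms (3/2)

note 5 onset = 8/7b = 366.692ms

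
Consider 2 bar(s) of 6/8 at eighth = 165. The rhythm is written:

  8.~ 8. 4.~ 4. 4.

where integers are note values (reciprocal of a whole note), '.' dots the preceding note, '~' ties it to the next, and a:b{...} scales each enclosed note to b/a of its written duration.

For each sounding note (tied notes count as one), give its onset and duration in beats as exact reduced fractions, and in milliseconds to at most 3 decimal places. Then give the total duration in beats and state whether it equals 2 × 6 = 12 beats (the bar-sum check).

1) 0.0ms=0b +1090.909ms=3b
2) 1090.909ms=3b +2181.818ms=6b
3) 3272.727ms=9b +1090.909ms=3b
Σ=12b of 12 (165bpm 6/8) — PASS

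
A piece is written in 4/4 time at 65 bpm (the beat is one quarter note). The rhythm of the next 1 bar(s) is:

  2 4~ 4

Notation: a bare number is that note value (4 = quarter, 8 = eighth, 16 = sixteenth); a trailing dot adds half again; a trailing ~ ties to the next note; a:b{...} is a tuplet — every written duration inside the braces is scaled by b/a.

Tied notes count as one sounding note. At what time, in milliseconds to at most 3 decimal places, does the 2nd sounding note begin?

1. 0.0ms @ 0 + 1846.154ms (2)
2. 1846.154ms @ 2 + 1846.154ms (2)

note 2 onset = 2b = 1846.154ms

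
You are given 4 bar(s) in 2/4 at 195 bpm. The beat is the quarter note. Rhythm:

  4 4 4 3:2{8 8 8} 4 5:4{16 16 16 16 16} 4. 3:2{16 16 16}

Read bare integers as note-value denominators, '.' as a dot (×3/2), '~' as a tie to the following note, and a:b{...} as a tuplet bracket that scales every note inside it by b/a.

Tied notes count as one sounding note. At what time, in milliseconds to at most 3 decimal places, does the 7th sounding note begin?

1. 0.0ms @ 0 + 307.692ms (1)
2. 307.692ms @ 1 + 307.692ms (1)
3. 615.385ms @ 2 + 307.692ms (1)
4. 923.077ms @ 3 + 102.564ms (1/3)
5. 1025.641ms @ 10/3 + 102.564ms (1/3)
6. 1128.205ms @ 11/3 + 102.564ms (1/3)
7. 1230.769ms @ 4 + 307.692ms (1)
8. 1538.462ms @ 5 + 61.538ms (1/5)
9. 1600.0ms @ 26/5 + 61.538ms (1/5)
10. 1661.538ms @ 27/5 + 61.538ms (1/5)
11. 1723.077ms @ 28/5 + 61.538ms (1/5)
12. 1784.615ms @ 29/5 + 61.538ms (1/5)
13. 1846.154ms @ 6 + 461.538ms (3/2)
14. 2307.692ms @ 15/2 + 51.282ms (1/6)
15. 2358.974ms @ 23/3 + 51.282ms (1/6)
16. 2410.256ms @ 47/6 + 51.282ms (1/6)

note 7 onset = 4b = 1230.769ms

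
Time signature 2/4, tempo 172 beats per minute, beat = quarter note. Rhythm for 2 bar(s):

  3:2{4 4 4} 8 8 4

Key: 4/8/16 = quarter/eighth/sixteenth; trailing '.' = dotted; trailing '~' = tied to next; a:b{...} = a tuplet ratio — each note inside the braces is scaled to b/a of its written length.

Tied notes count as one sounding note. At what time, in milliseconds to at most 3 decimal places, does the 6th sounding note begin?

1. 0.0ms @ 0 + 232.558ms (2/3)
2. 232.558ms @ 2/3 + 232.558ms (2/3)
3. 465.116ms @ 4/3 + 232.558ms (2/3)
4. 697.674ms @ 2 + 174.419ms (1/2)
5. 872.093ms @ 5/2 + 174.419ms (1/2)
6. 1046.512ms @ 3 + 348.837ms (1)

note 6 onset = 3b = 1046.512ms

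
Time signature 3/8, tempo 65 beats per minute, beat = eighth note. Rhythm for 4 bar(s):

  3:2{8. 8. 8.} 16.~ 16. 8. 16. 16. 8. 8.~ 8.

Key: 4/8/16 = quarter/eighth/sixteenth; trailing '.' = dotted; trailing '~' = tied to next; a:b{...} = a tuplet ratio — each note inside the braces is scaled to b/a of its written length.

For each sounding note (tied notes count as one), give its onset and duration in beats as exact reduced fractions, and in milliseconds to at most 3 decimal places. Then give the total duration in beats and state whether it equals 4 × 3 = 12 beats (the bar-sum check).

1) 0.0ms=0b +923.077ms=1b
2) 923.077ms=1b +923.077ms=1b
3) 1846.154ms=2b +923.077ms=1b
4) 2769.231ms=3b +1384.615ms=3/2b
5) 4153.846ms=9/2b +1384.615ms=3/2b
6) 5538.462ms=6b +692.308ms=3/4b
7) 6230.769ms=27/4b +692.308ms=3/4b
8) 6923.077ms=15/2b +1384.615ms=3/2b
9) 8307.692ms=9b +2769.231ms=3b
Σ=12b of 12 (65bpm 3/8) — PASS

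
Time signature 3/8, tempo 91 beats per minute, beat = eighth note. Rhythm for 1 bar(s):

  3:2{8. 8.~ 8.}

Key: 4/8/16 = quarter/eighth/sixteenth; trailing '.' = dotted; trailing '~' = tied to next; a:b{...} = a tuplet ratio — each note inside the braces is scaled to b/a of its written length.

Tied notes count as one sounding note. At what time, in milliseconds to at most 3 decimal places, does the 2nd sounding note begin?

1. 0.0ms @ 0 + 659.341ms (1)
2. 659.341ms @ 1 + 1318.681ms (2)

note 2 onset = 1b = 659.341ms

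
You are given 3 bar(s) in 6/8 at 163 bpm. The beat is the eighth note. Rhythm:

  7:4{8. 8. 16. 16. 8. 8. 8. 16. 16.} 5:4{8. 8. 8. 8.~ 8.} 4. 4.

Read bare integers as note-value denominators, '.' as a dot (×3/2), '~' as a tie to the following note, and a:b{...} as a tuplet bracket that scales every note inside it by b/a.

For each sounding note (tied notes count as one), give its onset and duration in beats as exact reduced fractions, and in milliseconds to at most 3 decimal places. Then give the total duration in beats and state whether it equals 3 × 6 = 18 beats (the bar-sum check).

1) 0.0ms=0b +315.513ms=6/7b
2) 315.513ms=6/7b +315.513ms=6/7b
3) 631.025ms=12/7b +157.756ms=3/7b
4) 788.782ms=15/7b +157.756ms=3/7b
5) 946.538ms=18/7b +315.513ms=6/7b
6) 1262.051ms=24/7b +315.513ms=6/7b
7) 1577.564ms=30/7b +315.513ms=6/7b
8) 1893.076ms=36/7b +157.756ms=3/7b
9) 2050.833ms=39/7b +157.756ms=3/7b
10) 2208.589ms=6b +441.718ms=6/5b
11) 2650.307ms=36/5b +441.718ms=6/5b
12) 3092.025ms=42/5b +441.718ms=6/5b
13) 3533.742ms=48/5b +883.436ms=12/5b
14) 4417.178ms=12b +1104.294ms=3b
15) 5521.472ms=15b +1104.294ms=3b
Σ=18b of 18 (163bpm 6/8) — PASS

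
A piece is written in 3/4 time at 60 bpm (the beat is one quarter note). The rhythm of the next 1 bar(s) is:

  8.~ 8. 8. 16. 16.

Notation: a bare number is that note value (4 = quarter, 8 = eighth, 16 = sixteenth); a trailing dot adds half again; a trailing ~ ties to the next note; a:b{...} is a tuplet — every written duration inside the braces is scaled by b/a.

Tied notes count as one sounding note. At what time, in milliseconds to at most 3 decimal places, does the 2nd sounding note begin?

note 2 onset = 3/2b = 1500.0ms

1. 0.0ms @ 0 + 1500.0ms (3/2)
2. 1500.0ms @ 3/2 + 750.0ms (3/4)
3. 2250.0ms @ 9/4 + 375.0ms (3/8)
4. 2625.0ms @ 21/8 + 375.0ms (3/8)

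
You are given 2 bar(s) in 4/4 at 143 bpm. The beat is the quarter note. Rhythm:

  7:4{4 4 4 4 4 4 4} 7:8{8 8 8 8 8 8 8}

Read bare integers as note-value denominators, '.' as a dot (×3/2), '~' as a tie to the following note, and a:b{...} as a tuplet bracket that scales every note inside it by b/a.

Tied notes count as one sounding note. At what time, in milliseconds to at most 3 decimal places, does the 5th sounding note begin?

1. 0.0ms @ 0 + 239.76ms (4/7)
2. 239.76ms @ 4/7 + 239.76ms (4/7)
3. 479.52ms @ 8/7 + 239.76ms (4/7)
4. 719.281ms @ 12/7 + 239.76ms (4/7)
5. 959.041ms @ 16/7 + 239.76ms (4/7)
6. 1198.801ms @ 20/7 + 239.76ms (4/7)
7. 1438.561ms @ 24/7 + 239.76ms (4/7)
8. 1678.322ms @ 4 + 239.76ms (4/7)
9. 1918.082ms @ 32/7 + 239.76ms (4/7)
10. 2157.842ms @ 36/7 + 239.76ms (4/7)
11. 2397.602ms @ 40/7 + 239.76ms (4/7)
12. 2637.363ms @ 44/7 + 239.76ms (4/7)
13. 2877.123ms @ 48/7 + 239.76ms (4/7)
14. 3116.883ms @ 52/7 + 239.76ms (4/7)

note 5 onset = 16/7b = 959.041ms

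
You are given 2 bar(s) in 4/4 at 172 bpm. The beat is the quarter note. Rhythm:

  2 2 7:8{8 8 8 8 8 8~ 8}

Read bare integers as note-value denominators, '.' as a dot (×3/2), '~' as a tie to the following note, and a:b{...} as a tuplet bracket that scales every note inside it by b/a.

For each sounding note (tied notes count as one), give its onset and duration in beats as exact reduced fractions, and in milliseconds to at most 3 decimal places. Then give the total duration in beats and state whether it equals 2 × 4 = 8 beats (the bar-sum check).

1) 0.0ms=0b +697.674ms=2b
2) 697.674ms=2b +697.674ms=2b
3) 1395.349ms=4b +199.336ms=4/7b
4) 1594.684ms=32/7b +199.336ms=4/7b
5) 1794.02ms=36/7b +199.336ms=4/7b
6) 1993.355ms=40/7b +199.336ms=4/7b
7) 2192.691ms=44/7b +199.336ms=4/7b
8) 2392.027ms=48/7b +398.671ms=8/7b
Σ=8b of 8 (172bpm 4/4) — PASS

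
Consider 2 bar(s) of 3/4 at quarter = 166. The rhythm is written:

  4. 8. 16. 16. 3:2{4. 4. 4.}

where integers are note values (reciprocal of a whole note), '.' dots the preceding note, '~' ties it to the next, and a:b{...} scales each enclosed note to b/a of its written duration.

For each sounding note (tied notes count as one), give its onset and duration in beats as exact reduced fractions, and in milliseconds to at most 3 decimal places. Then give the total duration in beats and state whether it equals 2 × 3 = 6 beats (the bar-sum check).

1) 0.0ms=0b +542.169ms=3/2b
2) 542.169ms=3/2b +271.084ms=3/4b
3) 813.253ms=9/4b +135.542ms=3/8b
4) 948.795ms=21/8b +135.542ms=3/8b
5) 1084.337ms=3b +361.446ms=1b
6) 1445.783ms=4b +361.446ms=1b
7) 1807.229ms=5b +361.446ms=1b
Σ=6b of 6 (166bpm 3/4) — PASS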